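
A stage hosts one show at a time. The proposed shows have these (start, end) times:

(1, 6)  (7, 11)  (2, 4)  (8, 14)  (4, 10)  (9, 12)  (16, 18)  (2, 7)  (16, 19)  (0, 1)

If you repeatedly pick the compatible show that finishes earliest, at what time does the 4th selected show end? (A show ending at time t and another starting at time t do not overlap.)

18

Order by finish time; keep every interval that doesn't clash with the previous kept one.
Sorted by end: (0,1)  (2,4)  (1,6)  (2,7)  (4,10)  (7,11)  (9,12)  (8,14)  (16,18)  (16,19)
take (0,1); take (2,4); skip (1,6); take (4,10); skip (7,11); take (16,18).
Selected: (0,1) (2,4) (4,10) (16,18)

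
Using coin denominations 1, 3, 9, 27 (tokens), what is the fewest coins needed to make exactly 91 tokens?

91 − 3×27→10 − 1×9→1 − 1×1→0
Total coins = 3 + 1 + 1 = 5

5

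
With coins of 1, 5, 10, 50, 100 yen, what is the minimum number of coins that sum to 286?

Use the largest denomination that fits, subtract, and repeat.
286 − 2×100→86 − 1×50→36 − 3×10→6 − 1×5→1 − 1×1→0
Total coins = 2 + 1 + 3 + 1 + 1 = 8

8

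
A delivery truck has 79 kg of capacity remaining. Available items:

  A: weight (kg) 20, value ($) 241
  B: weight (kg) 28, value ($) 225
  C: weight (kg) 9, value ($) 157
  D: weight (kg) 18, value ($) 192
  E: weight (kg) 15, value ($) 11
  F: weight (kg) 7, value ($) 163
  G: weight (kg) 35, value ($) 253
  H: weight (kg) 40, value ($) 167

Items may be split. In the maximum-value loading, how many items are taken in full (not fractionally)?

Ratios (sorted): F 23.29, C 17.44, A 12.05, D 10.67, B 8.04, G 7.23, H 4.17, E 0.73
take F (7 @ 163); take C (9 @ 157); take A (20 @ 241); take D (18 @ 192); take 25/28 of B → 200.89. Capacity used 79/79.
4 item(s) taken whole; one partial (take 25/28 of B).

4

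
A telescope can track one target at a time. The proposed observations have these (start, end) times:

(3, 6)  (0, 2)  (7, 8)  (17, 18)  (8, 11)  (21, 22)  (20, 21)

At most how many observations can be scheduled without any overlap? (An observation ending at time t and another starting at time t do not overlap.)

7

By end time: (0,2), (3,6), (7,8), (8,11), (17,18), (20,21), (21,22).
Pick (0,2); next start ≥ 2 → (3,6); next start ≥ 6 → (7,8); next start ≥ 8 → (8,11); next start ≥ 11 → (17,18); next start ≥ 18 → (20,21); next start ≥ 21 → (21,22).
Selected 7 observations.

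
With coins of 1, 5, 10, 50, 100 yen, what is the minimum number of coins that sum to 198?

10

Use the largest denomination that fits, subtract, and repeat.
198 − 1×100→98 − 1×50→48 − 4×10→8 − 1×5→3 − 3×1→0
Total coins = 1 + 1 + 4 + 1 + 3 = 10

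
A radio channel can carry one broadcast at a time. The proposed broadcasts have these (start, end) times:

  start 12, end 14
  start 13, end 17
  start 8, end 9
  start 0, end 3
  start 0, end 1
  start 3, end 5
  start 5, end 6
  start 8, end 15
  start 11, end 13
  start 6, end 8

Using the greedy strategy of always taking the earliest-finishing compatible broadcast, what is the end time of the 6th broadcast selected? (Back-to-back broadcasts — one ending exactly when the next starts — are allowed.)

Sorted by end: (0,1)  (0,3)  (3,5)  (5,6)  (6,8)  (8,9)  (11,13)  (12,14)  (8,15)  (13,17)
take (0,1); skip (0,3); take (3,5); take (5,6); take (6,8); take (8,9); take (11,13); skip (12,14); take (13,17).
Selected: (0,1) (3,5) (5,6) (6,8) (8,9) (11,13) (13,17)

13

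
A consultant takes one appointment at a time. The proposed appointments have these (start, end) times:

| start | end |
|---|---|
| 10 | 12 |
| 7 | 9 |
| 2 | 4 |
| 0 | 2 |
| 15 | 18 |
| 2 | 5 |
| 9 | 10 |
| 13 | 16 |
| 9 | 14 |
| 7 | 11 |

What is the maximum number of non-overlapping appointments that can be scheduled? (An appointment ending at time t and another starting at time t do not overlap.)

6

Sort by end time and greedily take each interval whose start is ≥ the last chosen end.
Sorted by end: (0,2)  (2,4)  (2,5)  (7,9)  (9,10)  (7,11)  (10,12)  (9,14)  (13,16)  (15,18)
take (0,2); take (2,4); skip (2,5); take (7,9); take (9,10); take (10,12); take (13,16).
Selected 6 appointments.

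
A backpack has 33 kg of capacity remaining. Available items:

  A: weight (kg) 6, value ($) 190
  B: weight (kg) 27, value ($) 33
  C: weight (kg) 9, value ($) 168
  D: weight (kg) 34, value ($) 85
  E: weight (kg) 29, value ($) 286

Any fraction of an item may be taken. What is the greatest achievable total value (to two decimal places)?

535.52

Ratios (sorted): A 31.67, C 18.67, E 9.86, D 2.50, B 1.22
take A (6 @ 190); take C (9 @ 168); take 18/29 of E → 177.52. Capacity used 33/33.
Total value = 535.52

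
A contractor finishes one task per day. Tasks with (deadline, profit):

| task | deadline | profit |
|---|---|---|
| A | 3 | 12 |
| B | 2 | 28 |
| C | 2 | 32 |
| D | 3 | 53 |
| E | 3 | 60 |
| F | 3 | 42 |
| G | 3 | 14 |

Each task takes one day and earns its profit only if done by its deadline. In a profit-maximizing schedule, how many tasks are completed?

By profit: E(d3,60), D(d3,53), F(d3,42), C(d2,32), B(d2,28), G(d3,14), A(d3,12)
E→slot 3; D→slot 2; F→slot 1; C skipped; B skipped; G skipped; A skipped.
3 of 7 scheduled.

3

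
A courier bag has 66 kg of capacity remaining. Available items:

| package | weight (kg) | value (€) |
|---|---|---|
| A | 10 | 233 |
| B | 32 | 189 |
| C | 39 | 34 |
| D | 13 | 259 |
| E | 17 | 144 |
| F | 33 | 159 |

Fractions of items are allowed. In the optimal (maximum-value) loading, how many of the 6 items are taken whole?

Sort by value per unit weight and fill in that order.
Ratios (sorted): A 23.30, D 19.92, E 8.47, B 5.91, F 4.82, C 0.87
take A (10 @ 233); take D (13 @ 259); take E (17 @ 144); take 26/32 of B → 153.56. Capacity used 66/66.
3 item(s) taken whole; one partial (take 26/32 of B).

3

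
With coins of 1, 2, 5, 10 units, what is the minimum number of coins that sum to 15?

2

Use the largest denomination that fits, subtract, and repeat.
15 − 1×10→5 − 1×5→0
Total coins = 1 + 1 = 2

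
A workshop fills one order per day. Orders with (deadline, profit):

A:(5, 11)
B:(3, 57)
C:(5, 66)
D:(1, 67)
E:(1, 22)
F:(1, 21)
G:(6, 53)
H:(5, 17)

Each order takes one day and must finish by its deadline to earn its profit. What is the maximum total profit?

271

By profit: D(d1,67), C(d5,66), B(d3,57), G(d6,53), E(d1,22), F(d1,21), H(d5,17), A(d5,11)
D→slot 1; C→slot 5; B→slot 3; G→slot 6; E skipped; F skipped; H→slot 4; A→slot 2.
Profit = 67 + 11 + 57 + 17 + 66 + 53 = 271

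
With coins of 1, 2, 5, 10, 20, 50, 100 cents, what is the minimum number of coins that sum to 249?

7

Use the largest denomination that fits, subtract, and repeat.
249 = 2×100 + 2×20 + 1×5 + 2×2
Total coins = 2 + 2 + 1 + 2 = 7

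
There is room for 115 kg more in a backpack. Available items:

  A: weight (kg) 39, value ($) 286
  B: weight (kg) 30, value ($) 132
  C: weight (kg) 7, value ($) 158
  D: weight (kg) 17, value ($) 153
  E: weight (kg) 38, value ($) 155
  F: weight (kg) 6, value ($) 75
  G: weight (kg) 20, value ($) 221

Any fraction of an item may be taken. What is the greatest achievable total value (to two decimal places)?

Greedy by value/weight ratio, highest first.
Ratios (sorted): C 22.57, F 12.50, G 11.05, D 9.00, A 7.33, B 4.40, E 4.08
take C (7 @ 158); take F (6 @ 75); take G (20 @ 221); take D (17 @ 153); take A (39 @ 286); take 26/30 of B → 114.40. Capacity used 115/115.
Total value = 1007.40

1007.40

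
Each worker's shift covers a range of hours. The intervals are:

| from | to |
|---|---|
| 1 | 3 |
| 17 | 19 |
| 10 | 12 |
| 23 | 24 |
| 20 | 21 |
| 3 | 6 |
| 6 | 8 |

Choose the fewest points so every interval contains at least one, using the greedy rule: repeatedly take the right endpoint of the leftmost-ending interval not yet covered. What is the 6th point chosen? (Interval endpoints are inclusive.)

24

By right end: [1,3]  [3,6]  [6,8]  [10,12]  [17,19]  [20,21]  [23,24]
[1,3] uncovered → point at 3; [6,8] uncovered → point at 8; [10,12] uncovered → point at 12; [17,19] uncovered → point at 19; [20,21] uncovered → point at 21; [23,24] uncovered → point at 24.
Points: 3, 8, 12, 19, 21, 24 (6 total).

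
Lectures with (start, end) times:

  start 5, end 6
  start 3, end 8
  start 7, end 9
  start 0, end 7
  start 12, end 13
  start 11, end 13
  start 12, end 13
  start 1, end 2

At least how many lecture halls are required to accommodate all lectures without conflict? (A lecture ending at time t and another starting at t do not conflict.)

Events (time:±→running): 0:+→1 1:+→2 2:-→1 3:+→2 5:+→3 … peak 3.

3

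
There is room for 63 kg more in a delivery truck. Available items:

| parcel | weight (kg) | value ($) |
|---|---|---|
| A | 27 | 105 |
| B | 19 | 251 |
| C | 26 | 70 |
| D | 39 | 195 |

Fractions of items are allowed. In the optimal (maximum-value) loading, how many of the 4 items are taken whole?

2

Greedy by value/weight ratio, highest first.
Order: B (251/19=13.21) > D (195/39=5.00) > A (105/27=3.89) > C (70/26=2.69)
Fill: take B (19 @ 251) → take D (39 @ 195) → take 5/27 of A → 19.44; 63/63 used.
2 item(s) taken whole; one partial (take 5/27 of A).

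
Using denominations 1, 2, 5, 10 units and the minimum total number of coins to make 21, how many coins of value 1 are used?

1

21 = 2×10 + 1×1
Count of 1: 1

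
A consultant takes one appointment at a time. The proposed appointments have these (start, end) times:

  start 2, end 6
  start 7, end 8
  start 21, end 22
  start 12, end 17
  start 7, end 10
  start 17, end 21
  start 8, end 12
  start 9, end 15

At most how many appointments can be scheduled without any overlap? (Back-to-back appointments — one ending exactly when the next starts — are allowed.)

Greedy by earliest finish: after sorting by end time, pick each interval compatible with the last pick.
Sorted by end: (2,6)  (7,8)  (7,10)  (8,12)  (9,15)  (12,17)  (17,21)  (21,22)
take (2,6); take (7,8); take (8,12); take (12,17); take (17,21); take (21,22).
Selected 6 appointments.

6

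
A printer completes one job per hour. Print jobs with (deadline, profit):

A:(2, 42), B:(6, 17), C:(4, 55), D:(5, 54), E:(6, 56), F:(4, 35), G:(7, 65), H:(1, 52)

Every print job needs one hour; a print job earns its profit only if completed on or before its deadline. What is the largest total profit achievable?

359

By profit: G(d7,65), E(d6,56), C(d4,55), D(d5,54), H(d1,52), A(d2,42), F(d4,35), B(d6,17)
G→slot 7; E→slot 6; C→slot 4; D→slot 5; H→slot 1; A→slot 2; F→slot 3; B skipped.
Profit = 52 + 42 + 35 + 55 + 54 + 56 + 65 = 359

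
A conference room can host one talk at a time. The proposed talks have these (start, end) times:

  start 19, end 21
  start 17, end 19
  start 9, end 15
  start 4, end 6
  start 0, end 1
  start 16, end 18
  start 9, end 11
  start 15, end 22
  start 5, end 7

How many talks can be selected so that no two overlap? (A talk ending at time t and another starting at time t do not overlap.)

Order by finish time; keep every interval that doesn't clash with the previous kept one.
By end time: (0,1), (4,6), (5,7), (9,11), (9,15), (16,18), (17,19), (19,21), (15,22).
Pick (0,1); next start ≥ 1 → (4,6); next start ≥ 6 → (9,11); next start ≥ 11 → (16,18); next start ≥ 18 → (19,21).
Selected 5 talks.

5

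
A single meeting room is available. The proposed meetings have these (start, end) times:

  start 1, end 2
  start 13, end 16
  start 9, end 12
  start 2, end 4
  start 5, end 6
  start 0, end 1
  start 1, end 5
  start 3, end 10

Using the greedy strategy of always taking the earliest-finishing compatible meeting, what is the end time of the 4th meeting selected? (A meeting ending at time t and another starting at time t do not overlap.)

6

Sort by end time and greedily take each interval whose start is ≥ the last chosen end.
By end time: (0,1), (1,2), (2,4), (1,5), (5,6), (3,10), (9,12), (13,16).
Pick (0,1); next start ≥ 1 → (1,2); next start ≥ 2 → (2,4); next start ≥ 4 → (5,6); next start ≥ 6 → (9,12); next start ≥ 12 → (13,16).
Selected: (0,1) (1,2) (2,4) (5,6) (9,12) (13,16)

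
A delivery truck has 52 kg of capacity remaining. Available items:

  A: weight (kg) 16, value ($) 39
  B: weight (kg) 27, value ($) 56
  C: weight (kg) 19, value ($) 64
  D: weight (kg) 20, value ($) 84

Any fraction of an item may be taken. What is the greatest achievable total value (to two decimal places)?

179.69

Order: D (84/20=4.20) > C (64/19=3.37) > A (39/16=2.44) > B (56/27=2.07)
Fill: take D (20 @ 84) → take C (19 @ 64) → take 13/16 of A → 31.69; 52/52 used.
Total value = 179.69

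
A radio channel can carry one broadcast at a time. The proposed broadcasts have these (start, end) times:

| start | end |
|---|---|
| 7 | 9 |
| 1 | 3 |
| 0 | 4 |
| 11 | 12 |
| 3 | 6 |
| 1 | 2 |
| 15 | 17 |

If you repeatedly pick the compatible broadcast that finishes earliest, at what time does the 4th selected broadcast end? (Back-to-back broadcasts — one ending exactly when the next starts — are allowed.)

By end time: (1,2), (1,3), (0,4), (3,6), (7,9), (11,12), (15,17).
Pick (1,2); next start ≥ 2 → (3,6); next start ≥ 6 → (7,9); next start ≥ 9 → (11,12); next start ≥ 12 → (15,17).
Selected: (1,2) (3,6) (7,9) (11,12) (15,17)

12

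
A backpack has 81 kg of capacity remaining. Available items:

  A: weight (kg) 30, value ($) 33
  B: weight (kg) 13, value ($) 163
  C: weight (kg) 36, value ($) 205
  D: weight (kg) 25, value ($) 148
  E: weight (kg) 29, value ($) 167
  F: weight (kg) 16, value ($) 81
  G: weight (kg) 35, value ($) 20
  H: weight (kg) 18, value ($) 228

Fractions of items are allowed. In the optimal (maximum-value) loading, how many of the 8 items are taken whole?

3

Ratios (sorted): H 12.67, B 12.54, D 5.92, E 5.76, C 5.69, F 5.06, A 1.10, G 0.57
take H (18 @ 228); take B (13 @ 163); take D (25 @ 148); take 25/29 of E → 143.97. Capacity used 81/81.
3 item(s) taken whole; one partial (take 25/29 of E).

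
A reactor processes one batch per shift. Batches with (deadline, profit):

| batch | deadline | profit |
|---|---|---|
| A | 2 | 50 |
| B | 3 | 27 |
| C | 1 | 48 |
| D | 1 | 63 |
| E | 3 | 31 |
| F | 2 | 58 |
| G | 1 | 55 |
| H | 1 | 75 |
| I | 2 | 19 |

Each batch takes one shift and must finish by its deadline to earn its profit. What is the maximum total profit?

164

Take jobs in profit order; each goes to the latest open slot no later than its deadline.
By profit: H(d1,75), D(d1,63), F(d2,58), G(d1,55), A(d2,50), C(d1,48), E(d3,31), B(d3,27), I(d2,19)
H→slot 1; D skipped; F→slot 2; G skipped; A skipped; C skipped; E→slot 3; B skipped; I skipped.
Profit = 75 + 58 + 31 = 164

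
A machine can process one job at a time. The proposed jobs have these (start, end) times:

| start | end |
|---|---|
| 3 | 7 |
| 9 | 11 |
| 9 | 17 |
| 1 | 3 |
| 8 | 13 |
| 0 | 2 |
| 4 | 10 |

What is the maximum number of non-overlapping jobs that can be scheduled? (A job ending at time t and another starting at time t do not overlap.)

3

Sort by end time and greedily take each interval whose start is ≥ the last chosen end.
By end time: (0,2), (1,3), (3,7), (4,10), (9,11), (8,13), (9,17).
Pick (0,2); next start ≥ 2 → (3,7); next start ≥ 7 → (9,11).
Selected 3 jobs.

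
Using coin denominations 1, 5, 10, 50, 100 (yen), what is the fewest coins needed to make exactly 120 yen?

3

120 = 1×100 + 2×10
Total coins = 1 + 2 = 3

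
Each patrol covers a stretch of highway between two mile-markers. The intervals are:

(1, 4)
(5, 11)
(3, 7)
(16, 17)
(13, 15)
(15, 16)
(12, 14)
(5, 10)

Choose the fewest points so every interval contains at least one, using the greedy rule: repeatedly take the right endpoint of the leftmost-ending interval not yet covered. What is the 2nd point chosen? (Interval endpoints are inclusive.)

10

Sort by right endpoint; whenever an interval is uncovered, place a point at its right end.
By right end: [1,4]  [3,7]  [5,10]  [5,11]  [12,14]  [13,15]  [15,16]  [16,17]
[1,4] uncovered → point at 4; [5,10] uncovered → point at 10; [12,14] uncovered → point at 14; [15,16] uncovered → point at 16.
Points: 4, 10, 14, 16 (4 total).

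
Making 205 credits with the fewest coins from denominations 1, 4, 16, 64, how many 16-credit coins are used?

205 − 3×64→13 − 3×4→1 − 1×1→0
Count of 16: 0

0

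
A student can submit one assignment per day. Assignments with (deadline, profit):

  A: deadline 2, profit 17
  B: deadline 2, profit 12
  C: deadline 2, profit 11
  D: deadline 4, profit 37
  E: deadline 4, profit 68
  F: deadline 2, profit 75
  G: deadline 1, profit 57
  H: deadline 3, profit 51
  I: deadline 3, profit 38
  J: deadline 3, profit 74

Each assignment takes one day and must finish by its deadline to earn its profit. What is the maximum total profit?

274

Sort by profit descending; place each in the latest free slot ≤ its deadline.
Profit order: F=75 J=74 E=68 G=57 H=51 I=38 D=37 A=17 B=12 C=11
Assign: F→slot 2, J→slot 3, E→slot 4, G→slot 1, H skipped, I skipped, D skipped, A skipped, B skipped, C skipped.
Slots: [1:G] [2:F] [3:J] [4:E]
Profit = 57 + 75 + 74 + 68 = 274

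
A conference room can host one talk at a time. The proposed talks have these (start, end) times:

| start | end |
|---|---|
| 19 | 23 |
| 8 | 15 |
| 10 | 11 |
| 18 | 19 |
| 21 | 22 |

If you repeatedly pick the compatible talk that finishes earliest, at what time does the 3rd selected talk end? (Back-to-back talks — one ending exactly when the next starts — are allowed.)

22

Order by finish time; keep every interval that doesn't clash with the previous kept one.
Sorted by end: (10,11)  (8,15)  (18,19)  (21,22)  (19,23)
take (10,11); take (18,19); take (21,22).
Selected: (10,11) (18,19) (21,22)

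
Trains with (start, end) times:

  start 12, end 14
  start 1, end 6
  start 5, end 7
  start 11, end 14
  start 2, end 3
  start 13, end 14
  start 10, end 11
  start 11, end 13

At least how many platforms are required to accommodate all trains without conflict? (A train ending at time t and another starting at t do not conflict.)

Events (time:±→running): 1:+→1 2:+→2 3:-→1 5:+→2 6:-→1 7:-→0 10:+→1 11:-→0 11:+→1 11:+→2 12:+→3 … peak 3.

3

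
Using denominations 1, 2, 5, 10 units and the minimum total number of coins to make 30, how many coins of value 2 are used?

Greedy: take as many of the largest coin as possible, then repeat with the remainder.
30 = 3×10
Count of 2: 0

0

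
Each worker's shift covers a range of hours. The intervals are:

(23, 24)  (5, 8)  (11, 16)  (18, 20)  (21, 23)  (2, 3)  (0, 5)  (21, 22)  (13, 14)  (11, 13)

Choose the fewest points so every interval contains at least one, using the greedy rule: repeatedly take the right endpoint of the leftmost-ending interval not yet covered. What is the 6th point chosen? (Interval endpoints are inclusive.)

24

Sorted: [2,3] [0,5] [5,8] [11,13] [13,14] [11,16] [18,20] [21,22] [21,23] [23,24]
{[2,3],[0,5]} hit by 3; {[5,8]} hit by 8; {[11,13],[13,14],[11,16]} hit by 13; {[18,20]} hit by 20; {[21,22],[21,23]} hit by 22; {[23,24]} hit by 24.
Points: 3, 8, 13, 20, 22, 24 (6 total).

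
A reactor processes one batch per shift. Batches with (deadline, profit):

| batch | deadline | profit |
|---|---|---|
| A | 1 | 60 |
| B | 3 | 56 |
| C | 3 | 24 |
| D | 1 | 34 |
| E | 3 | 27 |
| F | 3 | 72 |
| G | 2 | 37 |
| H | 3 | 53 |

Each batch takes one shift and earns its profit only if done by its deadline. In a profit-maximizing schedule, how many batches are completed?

3

Sort by profit descending; place each in the latest free slot ≤ its deadline.
By profit: F(d3,72), A(d1,60), B(d3,56), H(d3,53), G(d2,37), D(d1,34), E(d3,27), C(d3,24)
F→slot 3; A→slot 1; B→slot 2; H skipped; G skipped; D skipped; E skipped; C skipped.
3 of 8 scheduled.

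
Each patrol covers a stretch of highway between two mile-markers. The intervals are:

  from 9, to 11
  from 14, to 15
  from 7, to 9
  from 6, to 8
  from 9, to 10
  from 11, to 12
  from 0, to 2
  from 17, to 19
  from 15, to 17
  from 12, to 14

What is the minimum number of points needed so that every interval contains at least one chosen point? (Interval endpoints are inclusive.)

Sort by right endpoint; whenever an interval is uncovered, place a point at its right end.
By right end: [0,2]  [6,8]  [7,9]  [9,10]  [9,11]  [11,12]  [12,14]  [14,15]  [15,17]  [17,19]
[0,2] uncovered → point at 2; [6,8] uncovered → point at 8; [9,10] uncovered → point at 10; [11,12] uncovered → point at 12; [14,15] uncovered → point at 15; [17,19] uncovered → point at 19.
Points: 2, 8, 10, 12, 15, 19 (6 total).

6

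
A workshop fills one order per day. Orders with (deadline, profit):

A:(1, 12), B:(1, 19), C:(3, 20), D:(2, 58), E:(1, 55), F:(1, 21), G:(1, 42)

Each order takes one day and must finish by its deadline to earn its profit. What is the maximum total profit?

133

By profit: D(d2,58), E(d1,55), G(d1,42), F(d1,21), C(d3,20), B(d1,19), A(d1,12)
D→slot 2; E→slot 1; G skipped; F skipped; C→slot 3; B skipped; A skipped.
Profit = 55 + 58 + 20 = 133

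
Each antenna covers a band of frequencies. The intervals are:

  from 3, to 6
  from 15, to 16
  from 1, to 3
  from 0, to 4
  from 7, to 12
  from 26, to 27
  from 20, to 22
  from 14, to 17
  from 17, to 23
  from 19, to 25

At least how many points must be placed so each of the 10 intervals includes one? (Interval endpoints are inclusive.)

Process intervals by earliest right end; each time one isn't hit yet, stab at its right endpoint.
Sorted: [1,3] [0,4] [3,6] [7,12] [15,16] [14,17] [20,22] [17,23] [19,25] [26,27]
{[1,3],[0,4],[3,6]} hit by 3; {[7,12]} hit by 12; {[15,16],[14,17]} hit by 16; {[20,22],[17,23],[19,25]} hit by 22; {[26,27]} hit by 27.
Points: 3, 12, 16, 22, 27 (5 total).

5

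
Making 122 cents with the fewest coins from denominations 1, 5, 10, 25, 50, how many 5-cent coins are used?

0

Greedy: take as many of the largest coin as possible, then repeat with the remainder.
122 − 2×50→22 − 2×10→2 − 2×1→0
Count of 5: 0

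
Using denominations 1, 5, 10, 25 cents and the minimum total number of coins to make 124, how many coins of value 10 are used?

Use the largest denomination that fits, subtract, and repeat.
124 − 4×25→24 − 2×10→4 − 4×1→0
Count of 10: 2

2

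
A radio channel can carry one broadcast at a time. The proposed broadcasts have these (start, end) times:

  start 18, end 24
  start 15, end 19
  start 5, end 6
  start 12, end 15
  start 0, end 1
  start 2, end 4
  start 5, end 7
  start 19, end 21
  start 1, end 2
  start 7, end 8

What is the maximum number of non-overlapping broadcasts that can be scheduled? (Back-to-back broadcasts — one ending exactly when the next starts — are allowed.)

8

Sorted by end: (0,1)  (1,2)  (2,4)  (5,6)  (5,7)  (7,8)  (12,15)  (15,19)  (19,21)  (18,24)
take (0,1); take (1,2); take (2,4); take (5,6); take (7,8); take (12,15); take (15,19); take (19,21).
Selected 8 broadcasts.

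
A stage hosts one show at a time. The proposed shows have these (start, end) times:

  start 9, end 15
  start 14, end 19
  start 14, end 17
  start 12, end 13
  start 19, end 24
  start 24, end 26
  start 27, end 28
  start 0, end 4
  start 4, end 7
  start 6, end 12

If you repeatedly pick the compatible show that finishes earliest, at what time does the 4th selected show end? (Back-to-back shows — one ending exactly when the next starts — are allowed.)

Sort by end time and greedily take each interval whose start is ≥ the last chosen end.
Sorted by end: (0,4)  (4,7)  (6,12)  (12,13)  (9,15)  (14,17)  (14,19)  (19,24)  (24,26)  (27,28)
take (0,4); take (4,7); take (12,13); take (14,17); take (19,24); take (24,26); take (27,28).
Selected: (0,4) (4,7) (12,13) (14,17) (19,24) (24,26) (27,28)

17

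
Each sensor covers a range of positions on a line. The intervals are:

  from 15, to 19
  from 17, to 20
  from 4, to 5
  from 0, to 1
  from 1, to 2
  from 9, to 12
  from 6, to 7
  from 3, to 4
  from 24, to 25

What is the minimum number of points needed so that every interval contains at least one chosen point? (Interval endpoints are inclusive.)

Process intervals by earliest right end; each time one isn't hit yet, stab at its right endpoint.
By right end: [0,1]  [1,2]  [3,4]  [4,5]  [6,7]  [9,12]  [15,19]  [17,20]  [24,25]
[0,1] uncovered → point at 1; [3,4] uncovered → point at 4; [6,7] uncovered → point at 7; [9,12] uncovered → point at 12; [15,19] uncovered → point at 19; [24,25] uncovered → point at 25.
Points: 1, 4, 7, 12, 19, 25 (6 total).

6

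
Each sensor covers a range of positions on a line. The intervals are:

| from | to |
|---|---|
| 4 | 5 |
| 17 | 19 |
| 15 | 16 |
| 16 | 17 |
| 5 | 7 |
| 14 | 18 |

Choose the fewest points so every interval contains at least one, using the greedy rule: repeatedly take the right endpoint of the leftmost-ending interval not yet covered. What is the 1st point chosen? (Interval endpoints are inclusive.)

By right end: [4,5]  [5,7]  [15,16]  [16,17]  [14,18]  [17,19]
[4,5] uncovered → point at 5; [15,16] uncovered → point at 16; [17,19] uncovered → point at 19.
Points: 5, 16, 19 (3 total).

5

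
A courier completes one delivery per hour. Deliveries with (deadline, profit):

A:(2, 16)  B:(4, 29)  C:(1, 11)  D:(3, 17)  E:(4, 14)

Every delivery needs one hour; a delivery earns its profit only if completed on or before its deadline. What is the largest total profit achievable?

Take jobs in profit order; each goes to the latest open slot no later than its deadline.
Profit order: B=29 D=17 A=16 E=14 C=11
Assign: B→slot 4, D→slot 3, A→slot 2, E→slot 1, C skipped.
Slots: [1:E] [2:A] [3:D] [4:B]
Profit = 14 + 16 + 17 + 29 = 76

76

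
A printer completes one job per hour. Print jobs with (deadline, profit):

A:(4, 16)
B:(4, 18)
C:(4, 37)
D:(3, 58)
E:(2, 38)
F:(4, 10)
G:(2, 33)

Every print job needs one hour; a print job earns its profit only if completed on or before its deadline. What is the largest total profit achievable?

By profit: D(d3,58), E(d2,38), C(d4,37), G(d2,33), B(d4,18), A(d4,16), F(d4,10)
D→slot 3; E→slot 2; C→slot 4; G→slot 1; B skipped; A skipped; F skipped.
Profit = 33 + 38 + 58 + 37 = 166

166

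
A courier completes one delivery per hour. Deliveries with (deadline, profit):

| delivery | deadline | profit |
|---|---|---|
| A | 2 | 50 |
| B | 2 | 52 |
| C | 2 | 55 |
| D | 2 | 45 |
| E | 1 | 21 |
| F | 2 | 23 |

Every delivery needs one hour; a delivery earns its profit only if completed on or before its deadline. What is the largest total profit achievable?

107

Sort by profit descending; place each in the latest free slot ≤ its deadline.
By profit: C(d2,55), B(d2,52), A(d2,50), D(d2,45), F(d2,23), E(d1,21)
C→slot 2; B→slot 1; A skipped; D skipped; F skipped; E skipped.
Profit = 52 + 55 = 107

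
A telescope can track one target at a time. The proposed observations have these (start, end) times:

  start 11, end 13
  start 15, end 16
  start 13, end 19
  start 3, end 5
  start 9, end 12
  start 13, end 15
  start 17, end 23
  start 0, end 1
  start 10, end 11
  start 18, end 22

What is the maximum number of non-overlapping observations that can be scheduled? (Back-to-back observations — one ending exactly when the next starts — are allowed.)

Sorted by end: (0,1)  (3,5)  (10,11)  (9,12)  (11,13)  (13,15)  (15,16)  (13,19)  (18,22)  (17,23)
take (0,1); take (3,5); take (10,11); skip (9,12); take (11,13); take (13,15); take (15,16); skip (13,19); take (18,22); skip (17,23).
Selected 7 observations.

7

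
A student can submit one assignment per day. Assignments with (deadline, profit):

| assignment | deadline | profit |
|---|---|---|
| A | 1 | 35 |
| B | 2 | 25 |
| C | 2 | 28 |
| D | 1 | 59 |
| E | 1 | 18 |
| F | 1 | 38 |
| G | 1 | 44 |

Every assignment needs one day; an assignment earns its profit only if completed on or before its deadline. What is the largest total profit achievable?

87

By profit: D(d1,59), G(d1,44), F(d1,38), A(d1,35), C(d2,28), B(d2,25), E(d1,18)
D→slot 1; G skipped; F skipped; A skipped; C→slot 2; B skipped; E skipped.
Profit = 59 + 28 = 87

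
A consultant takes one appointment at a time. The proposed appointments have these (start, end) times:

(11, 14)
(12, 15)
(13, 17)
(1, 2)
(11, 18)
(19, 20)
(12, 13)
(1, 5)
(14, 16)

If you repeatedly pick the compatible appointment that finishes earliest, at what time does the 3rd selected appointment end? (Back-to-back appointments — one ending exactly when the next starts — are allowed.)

By end time: (1,2), (1,5), (12,13), (11,14), (12,15), (14,16), (13,17), (11,18), (19,20).
Pick (1,2); next start ≥ 2 → (12,13); next start ≥ 13 → (14,16); next start ≥ 16 → (19,20).
Selected: (1,2) (12,13) (14,16) (19,20)

16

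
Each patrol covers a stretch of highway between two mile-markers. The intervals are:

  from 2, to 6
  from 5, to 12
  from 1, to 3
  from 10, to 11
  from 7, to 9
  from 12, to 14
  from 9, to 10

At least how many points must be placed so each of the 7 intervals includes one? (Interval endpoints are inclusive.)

4

Sorted: [1,3] [2,6] [7,9] [9,10] [10,11] [5,12] [12,14]
{[1,3],[2,6]} hit by 3; {[7,9],[9,10]} hit by 9; {[10,11],[5,12]} hit by 11; {[12,14]} hit by 14.
Points: 3, 9, 11, 14 (4 total).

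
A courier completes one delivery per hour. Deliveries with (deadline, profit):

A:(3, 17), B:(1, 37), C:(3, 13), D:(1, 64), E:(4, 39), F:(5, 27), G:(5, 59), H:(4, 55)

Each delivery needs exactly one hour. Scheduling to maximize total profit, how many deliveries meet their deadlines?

5

Profit order: D=64 G=59 H=55 E=39 B=37 F=27 A=17 C=13
Assign: D→slot 1, G→slot 5, H→slot 4, E→slot 3, B skipped, F→slot 2, A skipped, C skipped.
Slots: [1:D] [2:F] [3:E] [4:H] [5:G]
5 of 8 scheduled.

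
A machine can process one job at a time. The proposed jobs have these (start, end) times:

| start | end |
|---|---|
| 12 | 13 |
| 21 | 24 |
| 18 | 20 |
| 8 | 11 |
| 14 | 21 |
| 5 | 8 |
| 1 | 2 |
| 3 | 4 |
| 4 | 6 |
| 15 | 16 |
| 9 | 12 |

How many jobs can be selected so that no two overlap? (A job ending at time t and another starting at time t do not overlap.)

Order by finish time; keep every interval that doesn't clash with the previous kept one.
Sorted by end: (1,2)  (3,4)  (4,6)  (5,8)  (8,11)  (9,12)  (12,13)  (15,16)  (18,20)  (14,21)  (21,24)
take (1,2); take (3,4); take (4,6); skip (5,8); take (8,11); skip (9,12); take (12,13); take (15,16); take (18,20); skip (14,21); take (21,24).
Selected 8 jobs.

8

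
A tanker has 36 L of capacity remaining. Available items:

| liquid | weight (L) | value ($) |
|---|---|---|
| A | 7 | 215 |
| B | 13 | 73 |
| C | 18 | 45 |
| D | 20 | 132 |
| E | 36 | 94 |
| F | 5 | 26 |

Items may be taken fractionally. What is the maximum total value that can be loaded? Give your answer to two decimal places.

397.54

Ratios (sorted): A 30.71, D 6.60, B 5.62, F 5.20, E 2.61, C 2.50
take A (7 @ 215); take D (20 @ 132); take 9/13 of B → 50.54. Capacity used 36/36.
Total value = 397.54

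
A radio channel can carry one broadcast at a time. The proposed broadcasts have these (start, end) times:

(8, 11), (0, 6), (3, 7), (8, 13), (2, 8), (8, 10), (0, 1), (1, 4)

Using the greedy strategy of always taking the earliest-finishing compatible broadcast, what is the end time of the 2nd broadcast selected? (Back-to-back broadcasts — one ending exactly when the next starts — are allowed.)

4

By end time: (0,1), (1,4), (0,6), (3,7), (2,8), (8,10), (8,11), (8,13).
Pick (0,1); next start ≥ 1 → (1,4); next start ≥ 4 → (8,10).
Selected: (0,1) (1,4) (8,10)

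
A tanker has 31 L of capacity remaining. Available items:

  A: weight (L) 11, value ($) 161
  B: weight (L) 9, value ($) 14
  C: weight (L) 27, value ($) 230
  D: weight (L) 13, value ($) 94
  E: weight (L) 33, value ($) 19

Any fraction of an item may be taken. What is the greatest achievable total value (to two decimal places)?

Ratios (sorted): A 14.64, C 8.52, D 7.23, B 1.56, E 0.58
take A (11 @ 161); take 20/27 of C → 170.37. Capacity used 31/31.
Total value = 331.37

331.37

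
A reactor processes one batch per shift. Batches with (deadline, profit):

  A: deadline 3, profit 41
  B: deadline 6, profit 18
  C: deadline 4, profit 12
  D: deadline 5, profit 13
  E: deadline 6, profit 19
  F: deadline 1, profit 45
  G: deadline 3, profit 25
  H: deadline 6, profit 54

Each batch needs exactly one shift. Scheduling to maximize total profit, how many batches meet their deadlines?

Take jobs in profit order; each goes to the latest open slot no later than its deadline.
Profit order: H=54 F=45 A=41 G=25 E=19 B=18 D=13 C=12
Assign: H→slot 6, F→slot 1, A→slot 3, G→slot 2, E→slot 5, B→slot 4, D skipped, C skipped.
Slots: [1:F] [2:G] [3:A] [4:B] [5:E] [6:H]
6 of 8 scheduled.

6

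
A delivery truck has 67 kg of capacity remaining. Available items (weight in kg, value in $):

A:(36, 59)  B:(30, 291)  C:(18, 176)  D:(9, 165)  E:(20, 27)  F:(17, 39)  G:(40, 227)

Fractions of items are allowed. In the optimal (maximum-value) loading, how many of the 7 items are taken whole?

Sort by value per unit weight and fill in that order.
Ratios (sorted): D 18.33, C 9.78, B 9.70, G 5.67, F 2.29, A 1.64, E 1.35
take D (9 @ 165); take C (18 @ 176); take B (30 @ 291); take 10/40 of G → 56.75. Capacity used 67/67.
3 item(s) taken whole; one partial (take 10/40 of G).

3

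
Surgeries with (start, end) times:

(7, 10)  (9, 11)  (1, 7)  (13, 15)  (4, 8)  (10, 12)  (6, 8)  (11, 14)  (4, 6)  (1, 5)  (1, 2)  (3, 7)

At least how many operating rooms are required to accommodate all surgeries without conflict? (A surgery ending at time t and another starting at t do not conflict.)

5

Count concurrent intervals with a sweep; the peak is the room count.
Events (time:±→running): 1:+→1 1:+→2 1:+→3 2:-→2 3:+→3 4:+→4 4:+→5 … peak 5.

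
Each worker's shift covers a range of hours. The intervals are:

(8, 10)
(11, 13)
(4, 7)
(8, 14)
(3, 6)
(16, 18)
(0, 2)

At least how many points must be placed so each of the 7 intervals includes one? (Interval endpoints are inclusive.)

Sorted: [0,2] [3,6] [4,7] [8,10] [11,13] [8,14] [16,18]
{[0,2]} hit by 2; {[3,6],[4,7]} hit by 6; {[8,10]} hit by 10; {[11,13],[8,14]} hit by 13; {[16,18]} hit by 18.
Points: 2, 6, 10, 13, 18 (5 total).

5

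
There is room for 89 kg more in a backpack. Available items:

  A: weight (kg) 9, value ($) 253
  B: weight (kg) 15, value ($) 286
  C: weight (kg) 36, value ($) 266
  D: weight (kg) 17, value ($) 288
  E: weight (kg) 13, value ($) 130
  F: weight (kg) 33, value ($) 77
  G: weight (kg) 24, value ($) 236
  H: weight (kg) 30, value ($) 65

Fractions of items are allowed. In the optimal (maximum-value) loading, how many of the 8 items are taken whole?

5

Sort by value per unit weight and fill in that order.
Order: A (253/9=28.11) > B (286/15=19.07) > D (288/17=16.94) > E (130/13=10.00) > G (236/24=9.83) > C (266/36=7.39) > F (77/33=2.33) > H (65/30=2.17)
Fill: take A (9 @ 253) → take B (15 @ 286) → take D (17 @ 288) → take E (13 @ 130) → take G (24 @ 236) → take 11/36 of C → 81.28; 89/89 used.
5 item(s) taken whole; one partial (take 11/36 of C).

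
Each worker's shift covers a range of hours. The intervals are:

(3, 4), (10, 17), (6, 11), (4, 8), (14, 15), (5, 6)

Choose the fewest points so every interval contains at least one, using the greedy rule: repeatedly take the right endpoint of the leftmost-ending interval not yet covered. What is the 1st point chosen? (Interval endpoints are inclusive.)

By right end: [3,4]  [5,6]  [4,8]  [6,11]  [14,15]  [10,17]
[3,4] uncovered → point at 4; [5,6] uncovered → point at 6; [14,15] uncovered → point at 15.
Points: 4, 6, 15 (3 total).

4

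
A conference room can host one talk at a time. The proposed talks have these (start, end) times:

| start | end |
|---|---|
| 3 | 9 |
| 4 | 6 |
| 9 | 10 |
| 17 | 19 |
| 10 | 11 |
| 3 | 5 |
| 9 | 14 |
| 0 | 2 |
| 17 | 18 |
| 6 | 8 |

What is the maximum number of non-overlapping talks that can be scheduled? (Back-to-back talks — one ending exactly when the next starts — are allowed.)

Greedy by earliest finish: after sorting by end time, pick each interval compatible with the last pick.
Sorted by end: (0,2)  (3,5)  (4,6)  (6,8)  (3,9)  (9,10)  (10,11)  (9,14)  (17,18)  (17,19)
take (0,2); take (3,5); skip (4,6); take (6,8); take (9,10); take (10,11); take (17,18).
Selected 6 talks.

6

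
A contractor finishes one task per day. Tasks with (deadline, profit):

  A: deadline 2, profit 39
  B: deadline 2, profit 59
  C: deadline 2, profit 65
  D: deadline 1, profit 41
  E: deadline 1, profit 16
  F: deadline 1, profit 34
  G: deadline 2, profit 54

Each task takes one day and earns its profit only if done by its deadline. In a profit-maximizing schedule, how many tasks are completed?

Sort by profit descending; place each in the latest free slot ≤ its deadline.
By profit: C(d2,65), B(d2,59), G(d2,54), D(d1,41), A(d2,39), F(d1,34), E(d1,16)
C→slot 2; B→slot 1; G skipped; D skipped; A skipped; F skipped; E skipped.
2 of 7 scheduled.

2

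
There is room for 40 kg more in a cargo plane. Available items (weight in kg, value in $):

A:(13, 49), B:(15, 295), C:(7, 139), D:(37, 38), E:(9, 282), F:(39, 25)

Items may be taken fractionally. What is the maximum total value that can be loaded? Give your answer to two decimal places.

749.92

Ratios (sorted): E 31.33, C 19.86, B 19.67, A 3.77, D 1.03, F 0.64
take E (9 @ 282); take C (7 @ 139); take B (15 @ 295); take 9/13 of A → 33.92. Capacity used 40/40.
Total value = 749.92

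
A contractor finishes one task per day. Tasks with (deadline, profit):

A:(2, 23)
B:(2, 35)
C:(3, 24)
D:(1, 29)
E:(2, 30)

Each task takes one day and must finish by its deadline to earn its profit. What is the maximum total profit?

89

By profit: B(d2,35), E(d2,30), D(d1,29), C(d3,24), A(d2,23)
B→slot 2; E→slot 1; D skipped; C→slot 3; A skipped.
Profit = 30 + 35 + 24 = 89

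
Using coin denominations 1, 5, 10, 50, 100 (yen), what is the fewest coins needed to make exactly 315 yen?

5

Use the largest denomination that fits, subtract, and repeat.
315 = 3×100 + 1×10 + 1×5
Total coins = 3 + 1 + 1 = 5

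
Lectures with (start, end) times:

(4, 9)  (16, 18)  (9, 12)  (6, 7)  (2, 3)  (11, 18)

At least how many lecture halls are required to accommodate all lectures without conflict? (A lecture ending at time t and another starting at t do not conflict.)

2

starts: [2, 4, 6, 9, 11, 16]
ends:   [3, 7, 9, 12, 18, 18]
s2→1 e3→0 s4→1 s6→2  — peak 2.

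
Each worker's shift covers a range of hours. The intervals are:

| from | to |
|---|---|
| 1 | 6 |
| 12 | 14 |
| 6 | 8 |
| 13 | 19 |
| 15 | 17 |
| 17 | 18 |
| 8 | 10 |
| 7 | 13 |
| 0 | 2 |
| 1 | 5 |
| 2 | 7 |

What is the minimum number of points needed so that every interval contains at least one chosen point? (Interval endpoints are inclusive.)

4

By right end: [0,2]  [1,5]  [1,6]  [2,7]  [6,8]  [8,10]  [7,13]  [12,14]  [15,17]  [17,18]  [13,19]
[0,2] uncovered → point at 2; [6,8] uncovered → point at 8; [12,14] uncovered → point at 14; [15,17] uncovered → point at 17.
Points: 2, 8, 14, 17 (4 total).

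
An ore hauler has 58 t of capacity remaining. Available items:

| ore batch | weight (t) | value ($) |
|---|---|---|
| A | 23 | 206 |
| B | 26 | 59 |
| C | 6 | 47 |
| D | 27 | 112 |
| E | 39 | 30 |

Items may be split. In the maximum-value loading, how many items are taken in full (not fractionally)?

3

Greedy by value/weight ratio, highest first.
Ratios (sorted): A 8.96, C 7.83, D 4.15, B 2.27, E 0.77
take A (23 @ 206); take C (6 @ 47); take D (27 @ 112); take 2/26 of B → 4.54. Capacity used 58/58.
3 item(s) taken whole; one partial (take 2/26 of B).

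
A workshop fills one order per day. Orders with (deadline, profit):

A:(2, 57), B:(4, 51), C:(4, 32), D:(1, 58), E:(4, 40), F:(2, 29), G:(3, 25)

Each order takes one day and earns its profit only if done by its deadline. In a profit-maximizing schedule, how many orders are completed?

Profit order: D=58 A=57 B=51 E=40 C=32 F=29 G=25
Assign: D→slot 1, A→slot 2, B→slot 4, E→slot 3, C skipped, F skipped, G skipped.
Slots: [1:D] [2:A] [3:E] [4:B]
4 of 7 scheduled.

4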